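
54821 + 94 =54915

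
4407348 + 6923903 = 11331251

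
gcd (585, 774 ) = 9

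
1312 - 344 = 968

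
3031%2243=788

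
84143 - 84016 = 127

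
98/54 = 49/27 = 1.81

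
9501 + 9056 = 18557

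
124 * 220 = 27280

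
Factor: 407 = 11^1* 37^1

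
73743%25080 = 23583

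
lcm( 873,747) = 72459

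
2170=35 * 62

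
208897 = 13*16069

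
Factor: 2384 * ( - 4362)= -2^5*3^1*149^1*727^1 = - 10399008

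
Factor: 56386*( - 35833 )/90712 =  - 1010239769/45356   =  - 2^(  -  2 )*7^1 * 11^2*17^(  -  1)*23^( -1)*29^ ( - 1 )*233^1*5119^1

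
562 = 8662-8100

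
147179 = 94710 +52469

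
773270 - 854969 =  - 81699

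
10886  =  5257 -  - 5629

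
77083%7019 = 6893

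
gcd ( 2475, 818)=1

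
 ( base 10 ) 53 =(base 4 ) 311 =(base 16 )35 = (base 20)2D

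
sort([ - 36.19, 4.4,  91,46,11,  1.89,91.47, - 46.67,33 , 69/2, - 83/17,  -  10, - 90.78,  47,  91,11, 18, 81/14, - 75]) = [-90.78  , - 75, - 46.67, - 36.19, - 10 , - 83/17, 1.89, 4.4,81/14,11,11,18 , 33,69/2, 46,47,91, 91, 91.47 ]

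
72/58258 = 36/29129 = 0.00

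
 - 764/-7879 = 764/7879 = 0.10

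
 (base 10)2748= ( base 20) 6H8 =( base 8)5274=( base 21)64I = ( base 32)2LS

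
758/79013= 758/79013 = 0.01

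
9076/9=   1008+4/9=1008.44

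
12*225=2700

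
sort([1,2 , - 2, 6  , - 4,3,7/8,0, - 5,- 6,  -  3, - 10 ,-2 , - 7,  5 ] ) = [-10, - 7, - 6,  -  5, - 4,-3,  -  2,  -  2, 0,7/8, 1, 2 , 3, 5  ,  6 ]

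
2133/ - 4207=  - 2133/4207 =- 0.51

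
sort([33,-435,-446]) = [ - 446, - 435,33]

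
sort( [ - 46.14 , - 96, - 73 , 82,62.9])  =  [ - 96 , - 73, - 46.14, 62.9, 82]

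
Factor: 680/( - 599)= - 2^3*5^1*17^1 * 599^( - 1 )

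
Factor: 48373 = 13^1*61^2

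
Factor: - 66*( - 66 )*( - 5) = - 21780 = - 2^2*3^2*5^1*11^2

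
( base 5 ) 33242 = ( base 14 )bbc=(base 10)2322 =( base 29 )2M2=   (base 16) 912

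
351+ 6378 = 6729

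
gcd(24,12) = 12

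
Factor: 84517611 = 3^1  *127^1*221831^1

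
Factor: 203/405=3^(  -  4 )*5^( - 1)*7^1*29^1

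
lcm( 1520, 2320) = 44080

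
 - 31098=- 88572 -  - 57474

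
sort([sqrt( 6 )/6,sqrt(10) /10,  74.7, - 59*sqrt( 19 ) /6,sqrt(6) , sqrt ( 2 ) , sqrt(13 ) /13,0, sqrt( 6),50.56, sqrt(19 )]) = [ - 59*sqrt(19)/6,0, sqrt( 13 )/13, sqrt(10)/10, sqrt(6 ) /6, sqrt(2),sqrt(6), sqrt( 6), sqrt (19), 50.56, 74.7 ] 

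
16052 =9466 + 6586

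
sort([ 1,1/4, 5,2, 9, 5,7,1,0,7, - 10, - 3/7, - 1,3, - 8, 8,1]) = [-10, - 8, - 1,  -  3/7,0 , 1/4, 1,1,1,2,3,  5, 5 , 7, 7,8,9] 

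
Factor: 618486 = 2^1*3^1*11^1*9371^1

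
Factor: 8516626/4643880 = 2^( -2)*3^(  -  1)*5^(-1)*17^1*38699^(  -  1)*250489^1 = 4258313/2321940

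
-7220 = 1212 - 8432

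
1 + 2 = 3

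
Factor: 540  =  2^2*3^3  *5^1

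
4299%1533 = 1233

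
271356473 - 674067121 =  - 402710648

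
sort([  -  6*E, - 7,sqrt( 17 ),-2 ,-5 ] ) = [ - 6 * E,-7,-5, - 2,sqrt ( 17) ]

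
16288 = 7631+8657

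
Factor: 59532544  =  2^8 * 232549^1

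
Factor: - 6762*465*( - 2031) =6386134230 = 2^1* 3^3*5^1*7^2 * 23^1*31^1*677^1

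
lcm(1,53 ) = 53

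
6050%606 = 596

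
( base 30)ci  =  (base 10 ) 378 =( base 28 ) DE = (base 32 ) BQ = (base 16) 17A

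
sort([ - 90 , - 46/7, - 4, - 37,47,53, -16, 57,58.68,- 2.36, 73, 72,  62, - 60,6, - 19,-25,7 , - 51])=[ - 90, - 60, - 51, - 37, - 25, - 19, - 16, - 46/7, - 4, - 2.36, 6,7, 47,53, 57, 58.68,62,72, 73]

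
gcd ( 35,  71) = 1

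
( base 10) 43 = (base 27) 1G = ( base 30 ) 1D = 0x2b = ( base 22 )1l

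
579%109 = 34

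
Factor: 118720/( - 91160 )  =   - 2^3*7^1*43^( - 1 ) = - 56/43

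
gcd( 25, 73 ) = 1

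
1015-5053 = -4038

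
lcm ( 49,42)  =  294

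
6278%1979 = 341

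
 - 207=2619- 2826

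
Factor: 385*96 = 2^5*3^1*5^1 * 7^1 * 11^1=36960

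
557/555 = 1+2/555  =  1.00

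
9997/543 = 9997/543 = 18.41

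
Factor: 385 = 5^1*7^1*11^1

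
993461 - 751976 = 241485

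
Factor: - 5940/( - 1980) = 3^1   =  3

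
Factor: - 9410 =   -  2^1*5^1 * 941^1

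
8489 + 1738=10227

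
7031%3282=467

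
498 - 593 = - 95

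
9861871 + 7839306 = 17701177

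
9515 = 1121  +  8394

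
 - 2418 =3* (-806 )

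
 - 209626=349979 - 559605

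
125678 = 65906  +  59772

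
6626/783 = 6626/783= 8.46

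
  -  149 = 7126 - 7275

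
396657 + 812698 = 1209355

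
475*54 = 25650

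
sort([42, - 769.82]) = [ - 769.82, 42] 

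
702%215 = 57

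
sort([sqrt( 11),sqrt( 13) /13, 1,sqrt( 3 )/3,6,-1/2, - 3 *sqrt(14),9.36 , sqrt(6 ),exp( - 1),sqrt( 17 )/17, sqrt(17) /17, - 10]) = [ - 3 * sqrt( 14 ), - 10 , - 1/2, sqrt( 17 )/17, sqrt(17) /17 , sqrt(13)/13,  exp ( - 1 ),sqrt( 3 )/3,  1,  sqrt( 6), sqrt(11 ),6,9.36]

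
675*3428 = 2313900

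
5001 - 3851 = 1150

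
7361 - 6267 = 1094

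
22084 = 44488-22404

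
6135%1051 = 880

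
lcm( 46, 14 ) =322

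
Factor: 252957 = 3^1*84319^1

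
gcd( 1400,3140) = 20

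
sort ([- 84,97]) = [ - 84,97 ]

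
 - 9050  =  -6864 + -2186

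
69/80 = 69/80 = 0.86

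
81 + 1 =82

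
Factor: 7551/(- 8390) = -9/10 = - 2^( - 1)*3^2*5^( - 1) 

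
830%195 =50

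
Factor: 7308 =2^2*3^2 * 7^1*29^1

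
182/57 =3 + 11/57 = 3.19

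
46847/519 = 46847/519 = 90.26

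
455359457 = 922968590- 467609133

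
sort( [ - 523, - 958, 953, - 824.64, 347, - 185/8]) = [ -958, - 824.64, - 523,-185/8,347, 953 ] 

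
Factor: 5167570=2^1*5^1*516757^1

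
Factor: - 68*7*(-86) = 40936 = 2^3*7^1*17^1*43^1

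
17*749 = 12733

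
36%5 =1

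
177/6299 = 177/6299 =0.03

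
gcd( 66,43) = 1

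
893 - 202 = 691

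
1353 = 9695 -8342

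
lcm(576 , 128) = 1152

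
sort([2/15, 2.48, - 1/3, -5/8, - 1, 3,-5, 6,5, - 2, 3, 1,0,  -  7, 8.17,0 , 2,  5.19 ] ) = [- 7,-5, - 2, - 1, - 5/8,  -  1/3, 0,0, 2/15, 1, 2, 2.48, 3, 3, 5, 5.19, 6, 8.17] 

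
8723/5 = 8723/5= 1744.60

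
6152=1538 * 4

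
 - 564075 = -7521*75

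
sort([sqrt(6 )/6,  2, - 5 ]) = [ - 5,sqrt( 6 )/6,2]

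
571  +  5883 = 6454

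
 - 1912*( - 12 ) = 22944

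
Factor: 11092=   2^2*47^1 *59^1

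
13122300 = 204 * 64325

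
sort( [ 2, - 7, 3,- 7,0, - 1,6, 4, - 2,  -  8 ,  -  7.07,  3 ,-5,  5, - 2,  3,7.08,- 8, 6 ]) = [- 8, - 8  , - 7.07, - 7,  -  7, -5,  -  2, - 2, - 1,  0,2, 3,3, 3,4,5,  6,6, 7.08]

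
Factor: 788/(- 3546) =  - 2/9 = - 2^1*3^(-2)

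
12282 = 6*2047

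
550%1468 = 550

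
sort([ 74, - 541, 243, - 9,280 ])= [ - 541 ,-9,74,243, 280] 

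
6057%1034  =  887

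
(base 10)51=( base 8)63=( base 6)123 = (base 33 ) 1i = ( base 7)102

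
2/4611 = 2/4611 = 0.00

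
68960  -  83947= - 14987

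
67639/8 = 67639/8=8454.88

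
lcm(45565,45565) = 45565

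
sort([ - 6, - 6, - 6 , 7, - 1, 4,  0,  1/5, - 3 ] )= [ - 6, - 6, - 6, - 3, - 1, 0, 1/5, 4,7]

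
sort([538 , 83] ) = [83, 538 ] 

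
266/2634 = 133/1317 = 0.10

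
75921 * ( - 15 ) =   -  1138815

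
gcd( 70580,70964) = 4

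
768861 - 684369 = 84492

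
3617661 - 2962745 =654916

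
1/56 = 1/56 = 0.02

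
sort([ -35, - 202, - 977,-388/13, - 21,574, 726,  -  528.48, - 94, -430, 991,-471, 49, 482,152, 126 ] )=[-977, - 528.48,  -  471,- 430, -202, - 94, -35 ,-388/13, - 21,49, 126, 152, 482, 574, 726, 991]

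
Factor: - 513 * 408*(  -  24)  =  5023296 = 2^6*3^5*17^1*19^1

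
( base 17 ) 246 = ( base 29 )ME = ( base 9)804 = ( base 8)1214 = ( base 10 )652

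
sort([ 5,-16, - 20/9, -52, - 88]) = [ - 88, - 52 , - 16, - 20/9,  5]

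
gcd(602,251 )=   1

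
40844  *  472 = 19278368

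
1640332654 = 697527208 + 942805446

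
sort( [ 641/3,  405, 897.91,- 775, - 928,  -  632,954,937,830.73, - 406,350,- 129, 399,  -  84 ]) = [ - 928, - 775, - 632,  -  406, -129, - 84,641/3,350, 399,405,830.73,897.91, 937,954 ]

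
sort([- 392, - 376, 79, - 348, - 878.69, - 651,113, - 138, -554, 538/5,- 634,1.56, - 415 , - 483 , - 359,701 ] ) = [ - 878.69,  -  651,  -  634, - 554, - 483,-415, - 392, -376, -359, - 348, - 138 , 1.56, 79,  538/5, 113,701 ]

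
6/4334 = 3/2167 = 0.00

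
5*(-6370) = - 31850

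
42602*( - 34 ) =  - 1448468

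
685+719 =1404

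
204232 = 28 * 7294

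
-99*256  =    -  25344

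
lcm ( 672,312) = 8736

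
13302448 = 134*99272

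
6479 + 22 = 6501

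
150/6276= 25/1046 = 0.02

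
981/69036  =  327/23012 =0.01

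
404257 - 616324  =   - 212067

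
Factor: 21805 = 5^1*7^2  *  89^1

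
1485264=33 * 45008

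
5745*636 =3653820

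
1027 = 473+554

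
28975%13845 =1285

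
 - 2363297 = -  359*6583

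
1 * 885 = 885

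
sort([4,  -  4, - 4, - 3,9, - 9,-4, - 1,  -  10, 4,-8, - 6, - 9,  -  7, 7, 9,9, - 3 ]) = [ - 10, - 9, - 9, - 8, - 7, - 6, - 4, - 4, - 4, - 3, - 3, - 1 , 4, 4, 7,9,9,9]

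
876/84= 10 + 3/7 = 10.43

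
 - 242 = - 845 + 603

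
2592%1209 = 174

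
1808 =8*226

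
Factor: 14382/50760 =17/60= 2^( - 2 )*3^ ( - 1)*5^( - 1 ) *17^1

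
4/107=4/107 = 0.04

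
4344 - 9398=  - 5054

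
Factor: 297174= 2^1*3^1*49529^1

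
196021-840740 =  - 644719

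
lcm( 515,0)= 0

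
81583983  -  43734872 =37849111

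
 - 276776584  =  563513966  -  840290550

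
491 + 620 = 1111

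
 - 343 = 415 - 758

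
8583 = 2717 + 5866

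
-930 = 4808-5738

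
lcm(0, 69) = 0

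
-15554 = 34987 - 50541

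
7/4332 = 7/4332 = 0.00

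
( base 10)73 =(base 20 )3D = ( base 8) 111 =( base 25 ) 2n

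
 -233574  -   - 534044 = 300470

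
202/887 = 202/887 = 0.23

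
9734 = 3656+6078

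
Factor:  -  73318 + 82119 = 13^1*677^1 = 8801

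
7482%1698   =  690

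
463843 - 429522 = 34321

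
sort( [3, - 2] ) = [ - 2, 3] 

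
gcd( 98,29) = 1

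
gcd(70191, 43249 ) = 709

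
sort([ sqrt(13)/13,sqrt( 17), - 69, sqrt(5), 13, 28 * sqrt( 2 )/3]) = [ - 69 , sqrt(13) /13,sqrt(5), sqrt(17 ), 13,28*sqrt(2)/3]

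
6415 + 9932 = 16347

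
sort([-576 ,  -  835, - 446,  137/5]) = [-835,-576, - 446, 137/5 ]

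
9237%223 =94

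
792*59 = 46728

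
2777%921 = 14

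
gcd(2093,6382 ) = 1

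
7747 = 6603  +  1144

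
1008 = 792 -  - 216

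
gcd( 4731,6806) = 83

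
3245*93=301785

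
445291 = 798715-353424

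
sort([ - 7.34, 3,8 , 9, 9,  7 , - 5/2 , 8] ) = [ - 7.34, - 5/2, 3, 7, 8 , 8,9, 9] 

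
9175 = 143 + 9032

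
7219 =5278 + 1941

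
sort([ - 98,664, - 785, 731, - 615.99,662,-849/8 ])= [ - 785, - 615.99, - 849/8, - 98, 662,  664, 731]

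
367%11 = 4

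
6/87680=3/43840 = 0.00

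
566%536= 30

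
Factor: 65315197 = 65315197^1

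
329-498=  - 169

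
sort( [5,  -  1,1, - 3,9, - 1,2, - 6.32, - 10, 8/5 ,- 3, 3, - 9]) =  [ - 10, - 9, - 6.32, - 3, - 3, - 1, - 1,1,8/5,2,  3,5,9] 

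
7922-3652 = 4270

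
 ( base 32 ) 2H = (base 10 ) 81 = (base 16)51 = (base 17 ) 4D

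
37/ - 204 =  - 1 + 167/204= -0.18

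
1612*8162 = 13157144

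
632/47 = 13 + 21/47 = 13.45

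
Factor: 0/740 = 0  =  0^1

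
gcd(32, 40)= 8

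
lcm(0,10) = 0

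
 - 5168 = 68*( - 76)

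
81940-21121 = 60819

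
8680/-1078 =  - 620/77 = - 8.05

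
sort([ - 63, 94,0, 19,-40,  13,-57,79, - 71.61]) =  [ - 71.61,-63,-57, - 40,0, 13, 19,79, 94] 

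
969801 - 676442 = 293359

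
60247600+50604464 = 110852064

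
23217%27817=23217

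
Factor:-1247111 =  - 137^1*9103^1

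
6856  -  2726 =4130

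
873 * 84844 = 74068812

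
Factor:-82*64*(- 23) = 2^7*23^1*41^1=120704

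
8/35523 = 8/35523 = 0.00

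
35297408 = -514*(  -  68672)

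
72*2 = 144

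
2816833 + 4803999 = 7620832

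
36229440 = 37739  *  960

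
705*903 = 636615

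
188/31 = 188/31 =6.06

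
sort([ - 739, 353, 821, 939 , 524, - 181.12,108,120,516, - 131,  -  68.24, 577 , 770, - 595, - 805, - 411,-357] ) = [ - 805,-739,-595 , - 411, - 357, - 181.12, - 131, - 68.24,108,120, 353, 516,524, 577,770, 821, 939] 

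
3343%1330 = 683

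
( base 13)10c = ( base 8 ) 265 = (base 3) 20201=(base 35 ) 56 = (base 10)181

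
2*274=548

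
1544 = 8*193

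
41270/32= 20635/16 = 1289.69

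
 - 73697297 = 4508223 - 78205520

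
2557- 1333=1224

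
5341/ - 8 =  - 5341/8= - 667.62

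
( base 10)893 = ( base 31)sp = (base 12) 625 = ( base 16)37d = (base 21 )20B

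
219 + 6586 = 6805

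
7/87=7/87=   0.08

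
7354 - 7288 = 66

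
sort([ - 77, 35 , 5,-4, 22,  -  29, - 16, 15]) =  [ - 77, - 29,-16, - 4,5, 15,  22, 35 ]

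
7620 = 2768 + 4852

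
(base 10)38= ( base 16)26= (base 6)102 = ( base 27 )1b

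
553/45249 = 553/45249 = 0.01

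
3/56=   3/56 = 0.05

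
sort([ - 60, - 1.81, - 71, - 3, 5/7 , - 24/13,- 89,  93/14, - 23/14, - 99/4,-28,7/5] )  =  [ - 89, - 71, - 60, -28, - 99/4, - 3, -24/13, - 1.81, - 23/14, 5/7, 7/5 , 93/14]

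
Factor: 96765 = 3^1*5^1 * 6451^1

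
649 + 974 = 1623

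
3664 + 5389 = 9053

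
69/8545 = 69/8545 = 0.01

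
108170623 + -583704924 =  - 475534301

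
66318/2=33159 = 33159.00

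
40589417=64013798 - 23424381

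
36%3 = 0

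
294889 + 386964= 681853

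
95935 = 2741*35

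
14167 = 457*31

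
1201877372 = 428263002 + 773614370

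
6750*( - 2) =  - 13500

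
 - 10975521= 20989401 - 31964922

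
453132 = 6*75522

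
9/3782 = 9/3782 = 0.00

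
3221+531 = 3752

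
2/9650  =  1/4825 = 0.00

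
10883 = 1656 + 9227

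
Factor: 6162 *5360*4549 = 150245827680 = 2^5 * 3^1 * 5^1 * 13^1 * 67^1*79^1*4549^1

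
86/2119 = 86/2119=0.04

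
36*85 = 3060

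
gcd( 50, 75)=25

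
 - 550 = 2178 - 2728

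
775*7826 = 6065150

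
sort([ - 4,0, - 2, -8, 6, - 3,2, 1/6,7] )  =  [ - 8,-4, - 3,- 2, 0,1/6, 2,6,7 ]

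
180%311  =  180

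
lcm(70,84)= 420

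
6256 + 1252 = 7508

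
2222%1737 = 485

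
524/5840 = 131/1460 = 0.09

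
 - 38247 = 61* ( - 627 ) 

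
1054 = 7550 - 6496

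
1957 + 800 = 2757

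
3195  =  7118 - 3923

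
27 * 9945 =268515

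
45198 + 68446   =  113644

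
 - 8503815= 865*( - 9831)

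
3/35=3/35=0.09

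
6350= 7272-922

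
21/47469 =7/15823 = 0.00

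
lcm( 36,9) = 36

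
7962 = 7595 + 367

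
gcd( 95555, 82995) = 5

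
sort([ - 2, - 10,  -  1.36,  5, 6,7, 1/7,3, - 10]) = [ - 10, - 10, - 2,-1.36, 1/7, 3, 5,6 , 7] 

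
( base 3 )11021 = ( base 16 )73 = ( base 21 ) 5A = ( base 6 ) 311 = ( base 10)115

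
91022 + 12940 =103962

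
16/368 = 1/23 = 0.04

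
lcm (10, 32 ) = 160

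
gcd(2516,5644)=68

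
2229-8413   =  -6184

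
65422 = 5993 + 59429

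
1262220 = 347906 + 914314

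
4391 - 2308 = 2083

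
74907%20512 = 13371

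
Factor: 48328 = 2^3*7^1*863^1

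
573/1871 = 573/1871 =0.31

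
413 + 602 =1015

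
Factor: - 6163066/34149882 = -237041/1313457=- 3^( - 1 )*7^1*33863^1*437819^( - 1 ) 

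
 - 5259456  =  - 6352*828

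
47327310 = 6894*6865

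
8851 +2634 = 11485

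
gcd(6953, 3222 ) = 1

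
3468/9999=1156/3333  =  0.35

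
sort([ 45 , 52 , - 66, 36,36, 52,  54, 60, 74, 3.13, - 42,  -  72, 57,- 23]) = [ - 72, - 66,  -  42, - 23  ,  3.13,  36, 36,45 , 52,52,  54,57, 60, 74]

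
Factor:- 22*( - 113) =2^1*11^1*113^1 = 2486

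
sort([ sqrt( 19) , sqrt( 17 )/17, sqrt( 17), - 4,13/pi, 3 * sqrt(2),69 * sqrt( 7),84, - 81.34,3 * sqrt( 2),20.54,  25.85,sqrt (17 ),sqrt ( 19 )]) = [-81.34, - 4,sqrt (17)/17,sqrt( 17 ), sqrt( 17),13/pi,3*sqrt( 2), 3 *sqrt( 2),sqrt (19)  ,  sqrt (19),20.54,25.85, 84,69*sqrt( 7)]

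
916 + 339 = 1255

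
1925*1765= 3397625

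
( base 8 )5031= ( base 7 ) 10352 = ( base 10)2585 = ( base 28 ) 389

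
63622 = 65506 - 1884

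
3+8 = 11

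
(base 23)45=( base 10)97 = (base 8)141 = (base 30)37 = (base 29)3A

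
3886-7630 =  - 3744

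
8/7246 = 4/3623=0.00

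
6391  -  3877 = 2514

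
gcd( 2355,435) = 15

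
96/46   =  48/23 = 2.09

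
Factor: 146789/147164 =2^( - 2 )*229^1*641^1*36791^ ( - 1)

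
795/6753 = 265/2251   =  0.12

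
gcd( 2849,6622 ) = 77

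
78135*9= 703215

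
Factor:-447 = -3^1* 149^1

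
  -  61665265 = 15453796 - 77119061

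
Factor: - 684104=-2^3 *85513^1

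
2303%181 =131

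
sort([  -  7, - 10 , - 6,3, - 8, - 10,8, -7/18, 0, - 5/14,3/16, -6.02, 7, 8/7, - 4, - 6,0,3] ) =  [ - 10, - 10, -8 , - 7, - 6.02, - 6,- 6, - 4, - 7/18, - 5/14 , 0,0, 3/16 , 8/7,  3,3, 7, 8]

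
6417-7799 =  - 1382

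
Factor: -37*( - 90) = 3330 = 2^1*3^2 * 5^1*37^1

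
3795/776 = 3795/776  =  4.89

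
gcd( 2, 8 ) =2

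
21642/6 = 3607 =3607.00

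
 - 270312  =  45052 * (-6 ) 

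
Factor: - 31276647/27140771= - 3^2*7^(- 1 )*89^1*883^( - 1)* 4391^(  -  1 )*39047^1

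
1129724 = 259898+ 869826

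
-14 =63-77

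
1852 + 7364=9216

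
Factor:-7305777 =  - 3^2*811753^1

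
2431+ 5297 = 7728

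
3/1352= 3/1352 = 0.00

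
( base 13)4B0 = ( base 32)PJ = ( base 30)R9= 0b1100110011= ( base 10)819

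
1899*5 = 9495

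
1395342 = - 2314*( - 603)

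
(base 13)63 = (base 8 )121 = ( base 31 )2j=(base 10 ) 81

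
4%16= 4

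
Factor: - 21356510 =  - 2^1 * 5^1* 7^1*305093^1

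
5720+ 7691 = 13411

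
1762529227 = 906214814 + 856314413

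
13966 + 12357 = 26323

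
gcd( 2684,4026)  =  1342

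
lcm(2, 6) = 6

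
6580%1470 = 700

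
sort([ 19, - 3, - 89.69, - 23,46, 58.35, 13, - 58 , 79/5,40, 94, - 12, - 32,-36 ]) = [ - 89.69, - 58, - 36, -32, - 23, - 12, - 3,13 , 79/5 , 19 , 40 , 46,58.35,94 ] 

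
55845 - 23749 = 32096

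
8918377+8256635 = 17175012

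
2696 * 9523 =25674008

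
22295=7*3185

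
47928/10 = 23964/5  =  4792.80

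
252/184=1 + 17/46 = 1.37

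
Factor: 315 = 3^2*5^1*7^1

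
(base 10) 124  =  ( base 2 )1111100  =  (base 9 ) 147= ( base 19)6A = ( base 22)5e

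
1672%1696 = 1672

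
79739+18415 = 98154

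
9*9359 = 84231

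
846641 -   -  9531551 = 10378192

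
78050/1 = 78050 = 78050.00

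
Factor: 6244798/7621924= 3122399/3810962=2^ ( - 1 )*7^1 *23^(-1)*167^1*2671^1 * 82847^(-1) 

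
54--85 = 139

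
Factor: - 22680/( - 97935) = 1512/6529 = 2^3*3^3*7^1*6529^( - 1)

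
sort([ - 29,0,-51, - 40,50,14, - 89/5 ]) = [ - 51, - 40,  -  29, - 89/5,0, 14, 50] 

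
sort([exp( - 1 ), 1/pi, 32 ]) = [ 1/pi, exp( - 1 ), 32 ] 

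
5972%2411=1150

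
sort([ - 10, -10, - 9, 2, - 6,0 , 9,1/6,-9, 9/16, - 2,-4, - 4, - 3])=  [  -  10,-10, - 9, - 9,  -  6, - 4, - 4, - 3, - 2,0,1/6,9/16, 2, 9]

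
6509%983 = 611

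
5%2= 1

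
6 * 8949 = 53694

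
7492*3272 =24513824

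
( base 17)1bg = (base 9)606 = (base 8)754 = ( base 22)108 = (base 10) 492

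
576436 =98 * 5882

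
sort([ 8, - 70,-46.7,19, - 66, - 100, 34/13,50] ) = [  -  100,-70, - 66, - 46.7,34/13,8, 19,50 ]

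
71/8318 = 71/8318=0.01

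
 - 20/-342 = 10/171 = 0.06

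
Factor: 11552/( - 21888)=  - 2^( - 2 )*3^ ( - 2 )*19^1= -19/36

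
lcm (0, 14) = 0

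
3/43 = 3/43 = 0.07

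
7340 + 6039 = 13379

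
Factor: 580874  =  2^1*7^1*41491^1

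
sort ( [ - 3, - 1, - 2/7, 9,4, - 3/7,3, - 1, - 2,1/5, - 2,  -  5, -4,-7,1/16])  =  [ - 7, - 5,-4  , - 3, - 2, -2, - 1, - 1, - 3/7,-2/7, 1/16,1/5,3,  4, 9]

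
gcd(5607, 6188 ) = 7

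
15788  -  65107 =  - 49319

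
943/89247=943/89247 = 0.01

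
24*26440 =634560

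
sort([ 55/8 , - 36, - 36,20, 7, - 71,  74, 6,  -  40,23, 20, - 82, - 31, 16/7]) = [ - 82, - 71, - 40, - 36 , - 36, - 31,16/7,6, 55/8, 7, 20,20,  23, 74 ]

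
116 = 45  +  71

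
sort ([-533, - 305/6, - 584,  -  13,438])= [ - 584, - 533, - 305/6, - 13, 438 ] 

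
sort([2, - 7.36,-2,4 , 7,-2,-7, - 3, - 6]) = [ - 7.36, - 7, - 6,- 3, - 2, - 2, 2, 4, 7 ] 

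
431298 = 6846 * 63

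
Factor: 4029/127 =3^1*17^1*79^1*127^ (-1 )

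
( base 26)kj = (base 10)539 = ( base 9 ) 658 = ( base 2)1000011011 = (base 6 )2255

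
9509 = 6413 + 3096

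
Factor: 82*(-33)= - 2706 = -2^1*3^1*11^1*41^1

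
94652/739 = 128 + 60/739 = 128.08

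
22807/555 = 41 + 52/555 = 41.09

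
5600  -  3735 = 1865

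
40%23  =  17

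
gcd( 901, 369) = 1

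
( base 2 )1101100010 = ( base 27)152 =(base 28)12Q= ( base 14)45c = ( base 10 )866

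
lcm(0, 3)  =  0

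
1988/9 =1988/9 = 220.89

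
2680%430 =100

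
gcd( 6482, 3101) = 7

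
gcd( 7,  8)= 1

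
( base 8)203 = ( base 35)3q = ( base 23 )5G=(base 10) 131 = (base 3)11212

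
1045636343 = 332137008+713499335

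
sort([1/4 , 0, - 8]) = [  -  8, 0, 1/4]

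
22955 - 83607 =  - 60652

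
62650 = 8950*7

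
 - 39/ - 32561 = 39/32561 =0.00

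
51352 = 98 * 524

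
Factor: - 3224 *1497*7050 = - 2^4*3^2 * 5^2*13^1*31^1*47^1*499^1 = - 34025612400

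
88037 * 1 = 88037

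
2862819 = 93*30783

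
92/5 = 92/5 = 18.40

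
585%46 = 33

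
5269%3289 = 1980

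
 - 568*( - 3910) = 2220880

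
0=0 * 1656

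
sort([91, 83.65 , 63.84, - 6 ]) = [ - 6,63.84, 83.65,  91]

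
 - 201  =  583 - 784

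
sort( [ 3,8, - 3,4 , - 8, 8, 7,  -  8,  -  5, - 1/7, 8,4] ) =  [ - 8, - 8, - 5, -3 , - 1/7,3,4, 4,7,8, 8,8 ]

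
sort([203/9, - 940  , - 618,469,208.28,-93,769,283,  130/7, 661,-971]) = [  -  971,-940,-618, - 93 , 130/7,203/9,  208.28,  283,469, 661,  769 ]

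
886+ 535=1421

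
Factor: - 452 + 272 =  - 180  =  -2^2*3^2*5^1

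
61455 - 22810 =38645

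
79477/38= 4183/2 = 2091.50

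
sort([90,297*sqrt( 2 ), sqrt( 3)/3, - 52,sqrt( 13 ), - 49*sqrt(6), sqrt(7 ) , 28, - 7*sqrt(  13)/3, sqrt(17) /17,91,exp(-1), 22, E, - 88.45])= [ - 49*sqrt(6),- 88.45,-52,-7*sqrt( 13)/3,sqrt(17) /17,exp ( - 1),  sqrt( 3)/3, sqrt( 7 ),E,sqrt( 13),22 , 28, 90,91, 297*sqrt( 2) ] 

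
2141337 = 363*5899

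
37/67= 37/67 = 0.55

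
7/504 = 1/72 = 0.01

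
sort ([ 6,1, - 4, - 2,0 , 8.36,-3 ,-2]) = [ -4, - 3,-2,  -  2, 0, 1, 6  ,  8.36]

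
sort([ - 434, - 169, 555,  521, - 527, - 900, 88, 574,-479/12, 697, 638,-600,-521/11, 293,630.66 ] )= [-900,-600 , - 527,-434,-169, - 521/11,  -  479/12,88,293,521 , 555,574, 630.66, 638,697 ]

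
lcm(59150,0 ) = 0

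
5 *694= 3470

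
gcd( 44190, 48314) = 2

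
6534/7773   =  2178/2591 = 0.84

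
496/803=496/803 = 0.62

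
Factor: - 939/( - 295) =3^1*5^(  -  1 )*59^( - 1 )*313^1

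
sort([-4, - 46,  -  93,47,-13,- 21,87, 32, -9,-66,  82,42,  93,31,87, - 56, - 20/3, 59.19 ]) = [ - 93, - 66, -56,-46,-21, - 13,- 9,-20/3,-4, 31 , 32,42,47 , 59.19, 82,87,87 , 93 ]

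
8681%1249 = 1187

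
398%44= 2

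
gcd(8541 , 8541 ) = 8541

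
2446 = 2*1223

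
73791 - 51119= 22672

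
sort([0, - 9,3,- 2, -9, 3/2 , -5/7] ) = [ - 9, - 9, - 2, - 5/7 , 0, 3/2, 3] 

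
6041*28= 169148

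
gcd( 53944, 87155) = 1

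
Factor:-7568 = - 2^4*11^1*43^1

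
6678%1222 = 568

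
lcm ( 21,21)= 21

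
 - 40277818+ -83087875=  - 123365693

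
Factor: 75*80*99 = 2^4*3^3*5^3*11^1 =594000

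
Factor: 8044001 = 7^1*59^1*19477^1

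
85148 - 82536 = 2612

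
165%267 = 165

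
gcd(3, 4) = 1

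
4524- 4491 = 33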